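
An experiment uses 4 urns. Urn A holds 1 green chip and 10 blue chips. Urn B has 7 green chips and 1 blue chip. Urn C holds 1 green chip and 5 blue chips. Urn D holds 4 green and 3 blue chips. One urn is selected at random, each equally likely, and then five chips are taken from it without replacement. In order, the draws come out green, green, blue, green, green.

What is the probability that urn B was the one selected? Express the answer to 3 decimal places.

0.814

Compute the likelihood of the observed sequence for each case: P(data | urn A) = (1/11)(0/10) = 0; P(data | urn B) = (7/8)(6/7)(1/6)(5/5)(4/4) = 0.125; P(data | urn C) = (1/6)(0/5) = 0; P(data | urn D) = (4/7)(3/6)(3/5)(2/4)(1/3) = 0.028571.
Weighting by the prior gives 1/4 · 0 = 0, 1/4 · 0.125 = 0.03125, 1/4 · 0 = 0, 1/4 · 0.028571 = 0.0071429; these sum to 0.038393.
By Bayes' rule, P(urn B | data) = (0.03125) / (0.038393) = 0.81395.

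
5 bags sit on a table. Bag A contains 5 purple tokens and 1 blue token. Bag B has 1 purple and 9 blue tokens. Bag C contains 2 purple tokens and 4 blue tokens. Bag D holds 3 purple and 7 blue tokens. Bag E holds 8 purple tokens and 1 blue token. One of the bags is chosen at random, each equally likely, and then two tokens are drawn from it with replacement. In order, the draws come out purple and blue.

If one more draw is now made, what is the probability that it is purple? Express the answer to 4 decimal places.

0.4601

For each hypothesis, P(data | H) works out to: P(data | bag A) = (5/6)(1/6) = 0.13889; P(data | bag B) = (1/10)(9/10) = 0.09; P(data | bag C) = (2/6)(4/6) = 0.22222; P(data | bag D) = (3/10)(7/10) = 0.21; P(data | bag E) = (8/9)(1/9) = 0.098765.
Weighting by the prior gives 1/5 · 0.13889 = 0.027778, 1/5 · 0.09 = 0.018, 1/5 · 0.22222 = 0.044444, 1/5 · 0.21 = 0.042, 1/5 · 0.098765 = 0.019753; these sum to 0.15198.
Normalising, the posterior is P(bag A | data) = 0.18278, P(bag B | data) = 0.11844, P(bag C | data) = 0.29245, P(bag D | data) = 0.27636, P(bag E | data) = 0.12998.
Averaging over the posterior, P(purple next | data) = (5/6)(0.18278) + (1/10)(0.11844) + (1/3)(0.29245) + (3/10)(0.27636) + (8/9)(0.12998) = 0.46008.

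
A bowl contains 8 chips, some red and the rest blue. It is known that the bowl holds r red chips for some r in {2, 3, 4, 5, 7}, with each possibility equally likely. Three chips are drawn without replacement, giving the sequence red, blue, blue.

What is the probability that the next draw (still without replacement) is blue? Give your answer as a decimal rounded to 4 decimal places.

0.5515

Under each hypothesis, the probability of the observed sequence is: P(data | r = 2) = (2/8)(6/7)(5/6) = 5/28; P(data | r = 3) = (3/8)(5/7)(4/6) = 5/28; P(data | r = 4) = (4/8)(4/7)(3/6) = 1/7; P(data | r = 5) = (5/8)(3/7)(2/6) = 5/56; P(data | r = 7) = (7/8)(1/7)(0/6) = 0.
The prior-weighted likelihoods are 1/5 · 5/28 = 1/28, 1/5 · 5/28 = 1/28, 1/5 · 1/7 = 1/35, 1/5 · 5/56 = 1/56, 1/5 · 0 = 0; summing to 33/280.
Normalising, the posterior is P(r = 2 | data) = 10/33, P(r = 3 | data) = 10/33, P(r = 4 | data) = 8/33, P(r = 5 | data) = 5/33, P(r = 7 | data) = 0.
So P(blue next | data) = Σ P(blue next | H) P(H | data) = (4/5)(10/33) + (3/5)(10/33) + (2/5)(8/33) + (1/5)(5/33) = 91/165.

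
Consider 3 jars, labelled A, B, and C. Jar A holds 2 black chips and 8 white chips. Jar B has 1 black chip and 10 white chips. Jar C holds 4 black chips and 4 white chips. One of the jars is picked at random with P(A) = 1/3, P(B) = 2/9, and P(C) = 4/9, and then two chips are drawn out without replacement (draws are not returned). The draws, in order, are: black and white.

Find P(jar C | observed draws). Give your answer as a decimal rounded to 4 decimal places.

0.6151

For each hypothesis, P(data | H) works out to: P(data | jar A) = (2/10)(8/9) = 0.17778; P(data | jar B) = (1/11)(10/10) = 0.090909; P(data | jar C) = (4/8)(4/7) = 0.28571.
Weighting by the prior gives 1/3 · 0.17778 = 0.059259, 2/9 · 0.090909 = 0.020202, 4/9 · 0.28571 = 0.12698; with total 0.20645.
Therefore the posterior P(jar C | data) = (0.12698) / (0.20645) = 0.6151.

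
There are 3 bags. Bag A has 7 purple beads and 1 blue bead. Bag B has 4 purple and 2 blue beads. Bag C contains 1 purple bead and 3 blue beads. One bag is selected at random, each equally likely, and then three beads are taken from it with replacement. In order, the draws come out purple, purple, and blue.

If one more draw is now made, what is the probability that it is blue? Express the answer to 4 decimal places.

0.3319

The likelihood of the observed sequence under each hypothesis: P(data | bag A) = (7/8)(7/8)(1/8) = 0.095703; P(data | bag B) = (4/6)(4/6)(2/6) = 0.14815; P(data | bag C) = (1/4)(1/4)(3/4) = 0.046875.
Multiplying each by its prior: 1/3 · 0.095703 = 0.031901, 1/3 · 0.14815 = 0.049383, 1/3 · 0.046875 = 0.015625; summing to 0.096909.
Dividing through by the total gives posterior P(bag A | data) = 0.32919, P(bag B | data) = 0.50958, P(bag C | data) = 0.16123.
Averaging over the posterior, P(blue next | data) = (1/8)(0.32919) + (1/3)(0.50958) + (3/4)(0.16123) = 0.33193.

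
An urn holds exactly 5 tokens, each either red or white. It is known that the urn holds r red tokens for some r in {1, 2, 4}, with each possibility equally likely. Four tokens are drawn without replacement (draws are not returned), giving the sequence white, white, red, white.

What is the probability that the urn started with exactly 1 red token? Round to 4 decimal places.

0.6667

Under each hypothesis, the probability of the observed sequence is: P(data | r = 1) = (4/5)(3/4)(1/3)(2/2) = 1/5; P(data | r = 2) = (3/5)(2/4)(2/3)(1/2) = 1/10; P(data | r = 4) = (1/5)(0/4) = 0.
Weighting by the prior gives 1/3 · 1/5 = 1/15, 1/3 · 1/10 = 1/30, 1/3 · 0 = 0; these sum to 1/10.
So P(r = 1 | data) = (1/15) / (1/10) = 2/3.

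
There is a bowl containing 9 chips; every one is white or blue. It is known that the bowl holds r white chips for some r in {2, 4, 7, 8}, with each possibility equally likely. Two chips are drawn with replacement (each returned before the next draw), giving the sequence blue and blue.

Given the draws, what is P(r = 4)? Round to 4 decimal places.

Under each hypothesis, the probability of the observed sequence is: P(data | r = 2) = (7/9)(7/9) = 49/81; P(data | r = 4) = (5/9)(5/9) = 25/81; P(data | r = 7) = (2/9)(2/9) = 4/81; P(data | r = 8) = (1/9)(1/9) = 1/81.
The prior-weighted likelihoods are 1/4 · 49/81 = 49/324, 1/4 · 25/81 = 25/324, 1/4 · 4/81 = 1/81, 1/4 · 1/81 = 1/324; with total 79/324.
So P(r = 4 | data) = (25/324) / (79/324) = 25/79.

0.3165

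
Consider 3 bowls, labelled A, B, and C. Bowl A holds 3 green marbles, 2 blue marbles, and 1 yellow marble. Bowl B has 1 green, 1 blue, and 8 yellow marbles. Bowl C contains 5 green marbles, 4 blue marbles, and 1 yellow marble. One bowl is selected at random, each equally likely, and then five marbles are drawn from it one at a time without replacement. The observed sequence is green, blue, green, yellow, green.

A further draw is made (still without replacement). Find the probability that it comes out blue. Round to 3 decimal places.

0.871

Under each hypothesis, the probability of the observed sequence is: P(data | bowl A) = (3/6)(2/5)(2/4)(1/3)(1/2) = 0.016667; P(data | bowl B) = (1/10)(1/9)(0/8) = 0; P(data | bowl C) = (5/10)(4/9)(4/8)(1/7)(3/6) = 0.0079365.
The prior-weighted likelihoods are 1/3 · 0.016667 = 0.0055556, 1/3 · 0 = 0, 1/3 · 0.0079365 = 0.0026455; summing to 0.0082011.
Normalising, the posterior is P(bowl A | data) = 0.67742, P(bowl B | data) = 0, P(bowl C | data) = 0.32258.
Averaging over the posterior, P(blue next | data) = (1)(0.67742) + (3/5)(0.32258) = 0.87097.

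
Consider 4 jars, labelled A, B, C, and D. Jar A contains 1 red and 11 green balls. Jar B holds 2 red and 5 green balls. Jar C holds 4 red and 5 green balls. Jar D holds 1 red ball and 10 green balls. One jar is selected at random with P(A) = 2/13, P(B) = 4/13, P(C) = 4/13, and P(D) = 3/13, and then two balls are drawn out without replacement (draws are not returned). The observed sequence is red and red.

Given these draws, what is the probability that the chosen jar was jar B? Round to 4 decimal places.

Compute the likelihood of the observed sequence for each case: P(data | jar A) = (1/12)(0/11) = 0; P(data | jar B) = (2/7)(1/6) = 1/21; P(data | jar C) = (4/9)(3/8) = 1/6; P(data | jar D) = (1/11)(0/10) = 0.
The prior-weighted likelihoods are 2/13 · 0 = 0, 4/13 · 1/21 = 4/273, 4/13 · 1/6 = 2/39, 3/13 · 0 = 0; these sum to 6/91.
Therefore the posterior P(jar B | data) = (4/273) / (6/91) = 2/9.

0.2222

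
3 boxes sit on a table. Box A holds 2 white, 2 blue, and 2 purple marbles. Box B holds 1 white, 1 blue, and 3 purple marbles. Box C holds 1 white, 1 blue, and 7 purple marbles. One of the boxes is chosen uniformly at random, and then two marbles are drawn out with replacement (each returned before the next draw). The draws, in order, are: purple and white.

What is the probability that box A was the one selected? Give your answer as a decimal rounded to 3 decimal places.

0.350

For each hypothesis, P(data | H) works out to: P(data | box A) = (2/6)(2/6) = 0.11111; P(data | box B) = (3/5)(1/5) = 0.12; P(data | box C) = (7/9)(1/9) = 0.08642.
Weighting by the prior gives 1/3 · 0.11111 = 0.037037, 1/3 · 0.12 = 0.04, 1/3 · 0.08642 = 0.028807; summing to 0.10584.
So P(box A | data) = (0.037037) / (0.10584) = 0.34992.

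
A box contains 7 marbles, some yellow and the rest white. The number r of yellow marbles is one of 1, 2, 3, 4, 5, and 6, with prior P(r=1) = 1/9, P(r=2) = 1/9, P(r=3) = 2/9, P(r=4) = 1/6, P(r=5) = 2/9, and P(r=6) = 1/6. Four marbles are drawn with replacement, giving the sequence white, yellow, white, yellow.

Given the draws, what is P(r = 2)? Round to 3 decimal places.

0.112

For each hypothesis, P(data | H) works out to: P(data | r = 1) = (6/7)(1/7)(6/7)(1/7) = 0.014994; P(data | r = 2) = (5/7)(2/7)(5/7)(2/7) = 0.041649; P(data | r = 3) = (4/7)(3/7)(4/7)(3/7) = 0.059975; P(data | r = 4) = (3/7)(4/7)(3/7)(4/7) = 0.059975; P(data | r = 5) = (2/7)(5/7)(2/7)(5/7) = 0.041649; P(data | r = 6) = (1/7)(6/7)(1/7)(6/7) = 0.014994.
Weighting by the prior gives 1/9 · 0.014994 = 0.001666, 1/9 · 0.041649 = 0.0046277, 2/9 · 0.059975 = 0.013328, 1/6 · 0.059975 = 0.0099958, 2/9 · 0.041649 = 0.0092554, 1/6 · 0.014994 = 0.002499; summing to 0.041372.
By Bayes' rule, P(r = 2 | data) = (0.0046277) / (0.041372) = 0.11186.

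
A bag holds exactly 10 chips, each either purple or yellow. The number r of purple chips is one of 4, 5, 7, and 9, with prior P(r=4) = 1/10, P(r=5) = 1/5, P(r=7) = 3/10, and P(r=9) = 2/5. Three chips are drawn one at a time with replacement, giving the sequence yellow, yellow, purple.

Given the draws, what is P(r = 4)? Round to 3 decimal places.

Compute the likelihood of the observed sequence for each case: P(data | r = 4) = (6/10)(6/10)(4/10) = 0.144; P(data | r = 5) = (5/10)(5/10)(5/10) = 0.125; P(data | r = 7) = (3/10)(3/10)(7/10) = 0.063; P(data | r = 9) = (1/10)(1/10)(9/10) = 0.009.
Multiplying each by its prior: 1/10 · 0.144 = 0.0144, 1/5 · 0.125 = 0.025, 3/10 · 0.063 = 0.0189, 2/5 · 0.009 = 0.0036; summing to 0.0619.
Therefore the posterior P(r = 4 | data) = (0.0144) / (0.0619) = 0.23263.

0.233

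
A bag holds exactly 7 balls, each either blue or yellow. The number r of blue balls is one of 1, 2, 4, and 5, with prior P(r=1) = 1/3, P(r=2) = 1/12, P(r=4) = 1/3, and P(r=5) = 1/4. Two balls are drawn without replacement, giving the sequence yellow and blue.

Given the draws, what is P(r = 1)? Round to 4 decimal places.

The likelihood of the observed sequence under each hypothesis: P(data | r = 1) = (6/7)(1/6) = 1/7; P(data | r = 2) = (5/7)(2/6) = 5/21; P(data | r = 4) = (3/7)(4/6) = 2/7; P(data | r = 5) = (2/7)(5/6) = 5/21.
The prior-weighted likelihoods are 1/3 · 1/7 = 1/21, 1/12 · 5/21 = 5/252, 1/3 · 2/7 = 2/21, 1/4 · 5/21 = 5/84; these sum to 2/9.
Therefore the posterior P(r = 1 | data) = (1/21) / (2/9) = 3/14.

0.2143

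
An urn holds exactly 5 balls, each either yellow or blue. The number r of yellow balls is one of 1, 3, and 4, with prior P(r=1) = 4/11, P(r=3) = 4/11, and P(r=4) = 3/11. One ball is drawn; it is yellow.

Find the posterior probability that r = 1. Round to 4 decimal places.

For each hypothesis, P(data | H) works out to: P(data | r = 1) = (1/5) = 1/5; P(data | r = 3) = (3/5) = 3/5; P(data | r = 4) = (4/5) = 4/5.
Multiplying each by its prior: 4/11 · 1/5 = 4/55, 4/11 · 3/5 = 12/55, 3/11 · 4/5 = 12/55; with total 28/55.
Therefore the posterior P(r = 1 | data) = (4/55) / (28/55) = 1/7.

0.1429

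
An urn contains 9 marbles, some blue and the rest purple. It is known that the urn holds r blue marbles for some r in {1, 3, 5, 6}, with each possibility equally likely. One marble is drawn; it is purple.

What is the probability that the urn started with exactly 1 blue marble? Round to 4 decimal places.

The likelihood of this draw under each hypothesis: P(data | r = 1) = (8/9) = 8/9; P(data | r = 3) = (6/9) = 2/3; P(data | r = 5) = (4/9) = 4/9; P(data | r = 6) = (3/9) = 1/3.
The prior-weighted likelihoods are 1/4 · 8/9 = 2/9, 1/4 · 2/3 = 1/6, 1/4 · 4/9 = 1/9, 1/4 · 1/3 = 1/12; with total 7/12.
So P(r = 1 | data) = (2/9) / (7/12) = 8/21.

0.3810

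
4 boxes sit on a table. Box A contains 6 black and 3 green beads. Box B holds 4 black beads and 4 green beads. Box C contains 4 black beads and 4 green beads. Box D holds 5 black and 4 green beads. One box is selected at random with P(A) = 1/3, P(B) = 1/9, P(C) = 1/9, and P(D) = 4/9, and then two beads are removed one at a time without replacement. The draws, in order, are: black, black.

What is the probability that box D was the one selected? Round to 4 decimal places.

Under each hypothesis, the probability of the observed sequence is: P(data | box A) = (6/9)(5/8) = 0.41667; P(data | box B) = (4/8)(3/7) = 0.21429; P(data | box C) = (4/8)(3/7) = 0.21429; P(data | box D) = (5/9)(4/8) = 0.27778.
The prior-weighted likelihoods are 1/3 · 0.41667 = 0.13889, 1/9 · 0.21429 = 0.02381, 1/9 · 0.21429 = 0.02381, 4/9 · 0.27778 = 0.12346; these sum to 0.30996.
So P(box D | data) = (0.12346) / (0.30996) = 0.39829.

0.3983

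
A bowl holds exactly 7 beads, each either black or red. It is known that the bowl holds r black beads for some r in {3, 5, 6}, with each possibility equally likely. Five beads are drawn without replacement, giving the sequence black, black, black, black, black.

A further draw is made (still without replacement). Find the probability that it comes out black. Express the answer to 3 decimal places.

For each hypothesis, P(data | H) works out to: P(data | r = 3) = (3/7)(2/6)(1/5)(0/4) = 0; P(data | r = 5) = (5/7)(4/6)(3/5)(2/4)(1/3) = 1/21; P(data | r = 6) = (6/7)(5/6)(4/5)(3/4)(2/3) = 2/7.
Weighting by the prior gives 1/3 · 0 = 0, 1/3 · 1/21 = 1/63, 1/3 · 2/7 = 2/21; summing to 1/9.
The posterior is then P(r = 3 | data) = 0, P(r = 5 | data) = 1/7, P(r = 6 | data) = 6/7.
So P(black next | data) = Σ P(black next | H) P(H | data) = (0)(1/7) + (1/2)(6/7) = 3/7.

0.429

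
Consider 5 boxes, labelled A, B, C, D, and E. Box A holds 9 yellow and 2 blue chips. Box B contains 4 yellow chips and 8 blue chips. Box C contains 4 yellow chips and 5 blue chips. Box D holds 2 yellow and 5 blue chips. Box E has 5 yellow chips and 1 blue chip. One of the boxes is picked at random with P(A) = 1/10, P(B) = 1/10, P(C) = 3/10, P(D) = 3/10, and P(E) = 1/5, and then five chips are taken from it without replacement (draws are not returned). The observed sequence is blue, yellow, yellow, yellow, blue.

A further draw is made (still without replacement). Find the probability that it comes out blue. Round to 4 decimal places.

0.6550

For each hypothesis, P(data | H) works out to: P(data | box A) = (2/11)(9/10)(8/9)(7/8)(1/7) = 0.018182; P(data | box B) = (8/12)(4/11)(3/10)(2/9)(7/8) = 0.014141; P(data | box C) = (5/9)(4/8)(3/7)(2/6)(4/5) = 0.031746; P(data | box D) = (5/7)(2/6)(1/5)(0/4) = 0; P(data | box E) = (1/6)(5/5)(4/4)(3/3)(0/2) = 0.
Multiplying each by its prior: 1/10 · 0.018182 = 0.0018182, 1/10 · 0.014141 = 0.0014141, 3/10 · 0.031746 = 0.0095238, 3/10 · 0 = 0, 1/5 · 0 = 0; summing to 0.012756.
Dividing through by the total gives posterior P(box A | data) = 0.14253, P(box B | data) = 0.11086, P(box C | data) = 0.74661, P(box D | data) = 0, P(box E | data) = 0.
The predictive probability is P(blue next | data) = (0)(0.14253) + (6/7)(0.11086) + (3/4)(0.74661) = 0.65498.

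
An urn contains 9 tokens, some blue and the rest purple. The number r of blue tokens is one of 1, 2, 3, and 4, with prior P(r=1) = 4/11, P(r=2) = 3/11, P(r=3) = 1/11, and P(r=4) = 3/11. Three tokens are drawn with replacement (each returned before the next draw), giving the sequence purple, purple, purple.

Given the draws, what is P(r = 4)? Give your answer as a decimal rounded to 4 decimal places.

0.1022

The likelihood of the observed sequence under each hypothesis: P(data | r = 1) = (8/9)(8/9)(8/9) = 0.70233; P(data | r = 2) = (7/9)(7/9)(7/9) = 0.47051; P(data | r = 3) = (6/9)(6/9)(6/9) = 0.2963; P(data | r = 4) = (5/9)(5/9)(5/9) = 0.17147.
Multiplying each by its prior: 4/11 · 0.70233 = 0.25539, 3/11 · 0.47051 = 0.12832, 1/11 · 0.2963 = 0.026936, 3/11 · 0.17147 = 0.046764; with total 0.45741.
By Bayes' rule, P(r = 4 | data) = (0.046764) / (0.45741) = 0.10224.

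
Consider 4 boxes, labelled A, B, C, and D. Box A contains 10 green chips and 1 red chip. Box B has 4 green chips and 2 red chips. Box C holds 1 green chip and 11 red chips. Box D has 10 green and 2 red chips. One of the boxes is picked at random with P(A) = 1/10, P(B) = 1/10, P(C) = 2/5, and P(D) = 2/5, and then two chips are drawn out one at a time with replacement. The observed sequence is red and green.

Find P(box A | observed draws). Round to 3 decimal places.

0.071

Compute the likelihood of the observed sequence for each case: P(data | box A) = (1/11)(10/11) = 0.082645; P(data | box B) = (2/6)(4/6) = 0.22222; P(data | box C) = (11/12)(1/12) = 0.076389; P(data | box D) = (2/12)(10/12) = 0.13889.
Multiplying each by its prior: 1/10 · 0.082645 = 0.0082645, 1/10 · 0.22222 = 0.022222, 2/5 · 0.076389 = 0.030556, 2/5 · 0.13889 = 0.055556; these sum to 0.1166.
Therefore the posterior P(box A | data) = (0.0082645) / (0.1166) = 0.07088.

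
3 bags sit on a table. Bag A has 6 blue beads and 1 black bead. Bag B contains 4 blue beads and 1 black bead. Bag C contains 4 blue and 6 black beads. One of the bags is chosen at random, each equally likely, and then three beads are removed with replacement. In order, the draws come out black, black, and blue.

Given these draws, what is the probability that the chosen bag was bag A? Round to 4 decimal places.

0.0904

Under each hypothesis, the probability of the observed sequence is: P(data | bag A) = (1/7)(1/7)(6/7) = 0.017493; P(data | bag B) = (1/5)(1/5)(4/5) = 0.032; P(data | bag C) = (6/10)(6/10)(4/10) = 0.144.
The prior-weighted likelihoods are 1/3 · 0.017493 = 0.0058309, 1/3 · 0.032 = 0.010667, 1/3 · 0.144 = 0.048; these sum to 0.064498.
By Bayes' rule, P(bag A | data) = (0.0058309) / (0.064498) = 0.090405.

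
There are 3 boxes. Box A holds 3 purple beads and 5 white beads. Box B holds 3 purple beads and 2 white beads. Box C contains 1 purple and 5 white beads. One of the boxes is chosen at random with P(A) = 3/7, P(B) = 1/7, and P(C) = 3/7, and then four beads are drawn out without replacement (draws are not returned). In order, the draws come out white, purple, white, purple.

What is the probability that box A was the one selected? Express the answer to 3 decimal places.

Under each hypothesis, the probability of the observed sequence is: P(data | box A) = (5/8)(3/7)(4/6)(2/5) = 1/14; P(data | box B) = (2/5)(3/4)(1/3)(2/2) = 1/10; P(data | box C) = (5/6)(1/5)(4/4)(0/3) = 0.
The prior-weighted likelihoods are 3/7 · 1/14 = 3/98, 1/7 · 1/10 = 1/70, 3/7 · 0 = 0; these sum to 11/245.
By Bayes' rule, P(box A | data) = (3/98) / (11/245) = 15/22.

0.682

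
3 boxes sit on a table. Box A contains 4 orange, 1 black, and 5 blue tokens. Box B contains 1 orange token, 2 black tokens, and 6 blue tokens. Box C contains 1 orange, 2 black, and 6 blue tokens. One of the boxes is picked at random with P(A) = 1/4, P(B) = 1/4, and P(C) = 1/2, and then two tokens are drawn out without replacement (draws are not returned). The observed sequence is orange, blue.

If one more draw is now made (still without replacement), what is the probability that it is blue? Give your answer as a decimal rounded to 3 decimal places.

0.613

The likelihood of the observed sequence under each hypothesis: P(data | box A) = (4/10)(5/9) = 2/9; P(data | box B) = (1/9)(6/8) = 1/12; P(data | box C) = (1/9)(6/8) = 1/12.
Weighting by the prior gives 1/4 · 2/9 = 1/18, 1/4 · 1/12 = 1/48, 1/2 · 1/12 = 1/24; summing to 17/144.
The posterior is then P(box A | data) = 8/17, P(box B | data) = 3/17, P(box C | data) = 6/17.
The predictive probability is P(blue next | data) = (1/2)(8/17) + (5/7)(3/17) + (5/7)(6/17) = 73/119.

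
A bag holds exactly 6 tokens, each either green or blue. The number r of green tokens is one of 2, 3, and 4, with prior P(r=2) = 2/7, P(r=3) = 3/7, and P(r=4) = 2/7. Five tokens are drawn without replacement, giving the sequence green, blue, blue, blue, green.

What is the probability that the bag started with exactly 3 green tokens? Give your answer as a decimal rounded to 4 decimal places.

0.5294

Compute the likelihood of the observed sequence for each case: P(data | r = 2) = (2/6)(4/5)(3/4)(2/3)(1/2) = 1/15; P(data | r = 3) = (3/6)(3/5)(2/4)(1/3)(2/2) = 1/20; P(data | r = 4) = (4/6)(2/5)(1/4)(0/3) = 0.
The prior-weighted likelihoods are 2/7 · 1/15 = 2/105, 3/7 · 1/20 = 3/140, 2/7 · 0 = 0; summing to 17/420.
Hence P(r = 3 | data) = (3/140) / (17/420) = 9/17.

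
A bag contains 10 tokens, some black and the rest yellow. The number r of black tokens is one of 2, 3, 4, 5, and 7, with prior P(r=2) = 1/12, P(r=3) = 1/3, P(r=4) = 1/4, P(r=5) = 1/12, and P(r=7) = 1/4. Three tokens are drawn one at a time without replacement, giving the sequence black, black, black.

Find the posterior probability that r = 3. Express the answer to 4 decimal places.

Under each hypothesis, the probability of the observed sequence is: P(data | r = 2) = (2/10)(1/9)(0/8) = 0; P(data | r = 3) = (3/10)(2/9)(1/8) = 0.0083333; P(data | r = 4) = (4/10)(3/9)(2/8) = 0.033333; P(data | r = 5) = (5/10)(4/9)(3/8) = 0.083333; P(data | r = 7) = (7/10)(6/9)(5/8) = 0.29167.
Multiplying each by its prior: 1/12 · 0 = 0, 1/3 · 0.0083333 = 0.0027778, 1/4 · 0.033333 = 0.0083333, 1/12 · 0.083333 = 0.0069444, 1/4 · 0.29167 = 0.072917; summing to 0.090972.
By Bayes' rule, P(r = 3 | data) = (0.0027778) / (0.090972) = 0.030534.

0.0305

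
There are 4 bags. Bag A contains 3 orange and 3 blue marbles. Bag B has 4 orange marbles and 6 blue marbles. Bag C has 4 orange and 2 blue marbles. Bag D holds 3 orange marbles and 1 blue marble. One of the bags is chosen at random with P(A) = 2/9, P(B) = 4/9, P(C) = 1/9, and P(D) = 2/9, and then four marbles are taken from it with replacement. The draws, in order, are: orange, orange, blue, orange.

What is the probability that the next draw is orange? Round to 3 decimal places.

0.592

The likelihood of the observed sequence under each hypothesis: P(data | bag A) = (3/6)(3/6)(3/6)(3/6) = 0.0625; P(data | bag B) = (4/10)(4/10)(6/10)(4/10) = 0.0384; P(data | bag C) = (4/6)(4/6)(2/6)(4/6) = 0.098765; P(data | bag D) = (3/4)(3/4)(1/4)(3/4) = 0.10547.
Multiplying each by its prior: 2/9 · 0.0625 = 0.013889, 4/9 · 0.0384 = 0.017067, 1/9 · 0.098765 = 0.010974, 2/9 · 0.10547 = 0.023438; summing to 0.065367.
Normalising, the posterior is P(bag A | data) = 0.21248, P(bag B | data) = 0.26109, P(bag C | data) = 0.16788, P(bag D | data) = 0.35855.
Averaging over the posterior, P(orange next | data) = (1/2)(0.21248) + (2/5)(0.26109) + (2/3)(0.16788) + (3/4)(0.35855) = 0.59151.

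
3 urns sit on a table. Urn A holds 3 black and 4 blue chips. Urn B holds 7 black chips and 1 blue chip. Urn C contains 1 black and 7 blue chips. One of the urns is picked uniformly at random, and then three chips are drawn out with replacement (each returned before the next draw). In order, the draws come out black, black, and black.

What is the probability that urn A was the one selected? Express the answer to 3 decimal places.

0.105

For each hypothesis, P(data | H) works out to: P(data | urn A) = (3/7)(3/7)(3/7) = 0.078717; P(data | urn B) = (7/8)(7/8)(7/8) = 0.66992; P(data | urn C) = (1/8)(1/8)(1/8) = 0.0019531.
Multiplying each by its prior: 1/3 · 0.078717 = 0.026239, 1/3 · 0.66992 = 0.22331, 1/3 · 0.0019531 = 0.00065104; summing to 0.2502.
So P(urn A | data) = (0.026239) / (0.2502) = 0.10487.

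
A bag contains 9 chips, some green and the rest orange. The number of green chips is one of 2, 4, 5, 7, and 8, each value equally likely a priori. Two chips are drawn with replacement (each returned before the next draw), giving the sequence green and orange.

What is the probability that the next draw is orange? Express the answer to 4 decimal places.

0.4591

Under each hypothesis, the probability of the observed sequence is: P(data | r = 2) = (2/9)(7/9) = 14/81; P(data | r = 4) = (4/9)(5/9) = 20/81; P(data | r = 5) = (5/9)(4/9) = 20/81; P(data | r = 7) = (7/9)(2/9) = 14/81; P(data | r = 8) = (8/9)(1/9) = 8/81.
Multiplying each by its prior: 1/5 · 14/81 = 14/405, 1/5 · 20/81 = 4/81, 1/5 · 20/81 = 4/81, 1/5 · 14/81 = 14/405, 1/5 · 8/81 = 8/405; these sum to 76/405.
Dividing through by the total gives posterior P(r = 2 | data) = 7/38, P(r = 4 | data) = 5/19, P(r = 5 | data) = 5/19, P(r = 7 | data) = 7/38, P(r = 8 | data) = 2/19.
So P(orange next | data) = Σ P(orange next | H) P(H | data) = (7/9)(7/38) + (5/9)(5/19) + (4/9)(5/19) + (2/9)(7/38) + (1/9)(2/19) = 157/342.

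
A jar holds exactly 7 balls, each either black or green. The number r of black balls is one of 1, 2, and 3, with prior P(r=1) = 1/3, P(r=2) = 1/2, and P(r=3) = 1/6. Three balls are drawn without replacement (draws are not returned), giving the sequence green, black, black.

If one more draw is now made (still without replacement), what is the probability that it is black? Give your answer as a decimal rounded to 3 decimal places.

0.111

Compute the likelihood of the observed sequence for each case: P(data | r = 1) = (6/7)(1/6)(0/5) = 0; P(data | r = 2) = (5/7)(2/6)(1/5) = 1/21; P(data | r = 3) = (4/7)(3/6)(2/5) = 4/35.
Multiplying each by its prior: 1/3 · 0 = 0, 1/2 · 1/21 = 1/42, 1/6 · 4/35 = 2/105; with total 3/70.
The posterior is then P(r = 1 | data) = 0, P(r = 2 | data) = 5/9, P(r = 3 | data) = 4/9.
So P(black next | data) = Σ P(black next | H) P(H | data) = (0)(5/9) + (1/4)(4/9) = 1/9.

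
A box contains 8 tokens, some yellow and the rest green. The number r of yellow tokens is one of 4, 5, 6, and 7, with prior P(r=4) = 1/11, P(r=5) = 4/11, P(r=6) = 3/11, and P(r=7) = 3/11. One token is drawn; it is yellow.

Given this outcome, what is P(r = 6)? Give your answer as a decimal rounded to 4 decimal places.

Compute the likelihood of this draw for each case: P(data | r = 4) = (4/8) = 1/2; P(data | r = 5) = (5/8) = 5/8; P(data | r = 6) = (6/8) = 3/4; P(data | r = 7) = (7/8) = 7/8.
Weighting by the prior gives 1/11 · 1/2 = 1/22, 4/11 · 5/8 = 5/22, 3/11 · 3/4 = 9/44, 3/11 · 7/8 = 21/88; these sum to 63/88.
Hence P(r = 6 | data) = (9/44) / (63/88) = 2/7.

0.2857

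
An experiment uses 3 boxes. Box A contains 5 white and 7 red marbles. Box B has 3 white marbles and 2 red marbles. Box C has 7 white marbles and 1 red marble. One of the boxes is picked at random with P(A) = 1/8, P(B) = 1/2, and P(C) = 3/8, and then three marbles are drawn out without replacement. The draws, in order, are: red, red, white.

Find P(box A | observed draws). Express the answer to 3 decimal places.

Compute the likelihood of the observed sequence for each case: P(data | box A) = (7/12)(6/11)(5/10) = 0.15909; P(data | box B) = (2/5)(1/4)(3/3) = 0.1; P(data | box C) = (1/8)(0/7) = 0.
Multiplying each by its prior: 1/8 · 0.15909 = 0.019886, 1/2 · 0.1 = 0.05, 3/8 · 0 = 0; with total 0.069886.
Hence P(box A | data) = (0.019886) / (0.069886) = 0.28455.

0.285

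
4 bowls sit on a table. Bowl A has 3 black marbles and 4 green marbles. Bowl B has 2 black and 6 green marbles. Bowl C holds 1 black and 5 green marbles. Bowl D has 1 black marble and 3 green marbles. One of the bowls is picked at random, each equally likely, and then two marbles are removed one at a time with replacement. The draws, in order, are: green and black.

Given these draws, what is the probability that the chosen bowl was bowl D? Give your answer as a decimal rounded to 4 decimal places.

The likelihood of the observed sequence under each hypothesis: P(data | bowl A) = (4/7)(3/7) = 0.2449; P(data | bowl B) = (6/8)(2/8) = 0.1875; P(data | bowl C) = (5/6)(1/6) = 0.13889; P(data | bowl D) = (3/4)(1/4) = 0.1875.
Weighting by the prior gives 1/4 · 0.2449 = 0.061224, 1/4 · 0.1875 = 0.046875, 1/4 · 0.13889 = 0.034722, 1/4 · 0.1875 = 0.046875; these sum to 0.1897.
So P(bowl D | data) = (0.046875) / (0.1897) = 0.2471.

0.2471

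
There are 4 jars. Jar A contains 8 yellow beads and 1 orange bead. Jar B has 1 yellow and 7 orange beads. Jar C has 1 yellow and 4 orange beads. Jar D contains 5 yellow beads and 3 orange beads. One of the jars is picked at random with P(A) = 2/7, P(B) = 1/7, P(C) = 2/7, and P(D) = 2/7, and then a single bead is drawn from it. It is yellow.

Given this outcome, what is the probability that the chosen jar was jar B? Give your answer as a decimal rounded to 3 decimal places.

Under each hypothesis, the probability of this draw is: P(data | jar A) = (8/9) = 0.88889; P(data | jar B) = (1/8) = 0.125; P(data | jar C) = (1/5) = 0.2; P(data | jar D) = (5/8) = 0.625.
The prior-weighted likelihoods are 2/7 · 0.88889 = 0.25397, 1/7 · 0.125 = 0.017857, 2/7 · 0.2 = 0.057143, 2/7 · 0.625 = 0.17857; summing to 0.50754.
Therefore the posterior P(jar B | data) = (0.017857) / (0.50754) = 0.035184.

0.035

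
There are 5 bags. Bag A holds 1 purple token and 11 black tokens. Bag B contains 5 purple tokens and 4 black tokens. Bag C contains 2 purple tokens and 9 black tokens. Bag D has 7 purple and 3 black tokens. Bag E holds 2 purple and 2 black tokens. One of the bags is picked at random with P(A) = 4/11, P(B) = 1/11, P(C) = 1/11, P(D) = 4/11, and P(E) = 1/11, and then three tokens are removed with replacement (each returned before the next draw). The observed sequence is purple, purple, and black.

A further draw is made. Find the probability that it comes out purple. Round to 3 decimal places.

Under each hypothesis, the probability of the observed sequence is: P(data | bag A) = (1/12)(1/12)(11/12) = 0.0063657; P(data | bag B) = (5/9)(5/9)(4/9) = 0.13717; P(data | bag C) = (2/11)(2/11)(9/11) = 0.027047; P(data | bag D) = (7/10)(7/10)(3/10) = 0.147; P(data | bag E) = (2/4)(2/4)(2/4) = 0.125.
The prior-weighted likelihoods are 4/11 · 0.0063657 = 0.0023148, 1/11 · 0.13717 = 0.01247, 1/11 · 0.027047 = 0.0024588, 4/11 · 0.147 = 0.053455, 1/11 · 0.125 = 0.011364; summing to 0.082062.
Normalising, the posterior is P(bag A | data) = 0.028208, P(bag B | data) = 0.15196, P(bag C | data) = 0.029963, P(bag D | data) = 0.65139, P(bag E | data) = 0.13848.
So P(purple next | data) = Σ P(purple next | H) P(H | data) = (1/12)(0.028208) + (5/9)(0.15196) + (2/11)(0.029963) + (7/10)(0.65139) + (1/2)(0.13848) = 0.61743.

0.617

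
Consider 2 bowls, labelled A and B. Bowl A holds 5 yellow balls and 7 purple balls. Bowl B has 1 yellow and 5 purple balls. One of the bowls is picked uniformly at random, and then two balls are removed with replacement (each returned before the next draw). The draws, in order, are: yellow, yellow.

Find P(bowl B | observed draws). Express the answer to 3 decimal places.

0.138

Under each hypothesis, the probability of the observed sequence is: P(data | bowl A) = (5/12)(5/12) = 25/144; P(data | bowl B) = (1/6)(1/6) = 1/36.
Weighting by the prior gives 1/2 · 25/144 = 25/288, 1/2 · 1/36 = 1/72; with total 29/288.
Hence P(bowl B | data) = (1/72) / (29/288) = 4/29.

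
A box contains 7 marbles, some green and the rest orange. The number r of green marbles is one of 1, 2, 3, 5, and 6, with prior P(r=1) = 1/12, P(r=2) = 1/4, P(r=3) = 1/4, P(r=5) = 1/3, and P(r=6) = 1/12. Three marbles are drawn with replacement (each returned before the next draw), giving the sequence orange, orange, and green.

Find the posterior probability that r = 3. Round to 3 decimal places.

For each hypothesis, P(data | H) works out to: P(data | r = 1) = (6/7)(6/7)(1/7) = 0.10496; P(data | r = 2) = (5/7)(5/7)(2/7) = 0.14577; P(data | r = 3) = (4/7)(4/7)(3/7) = 0.13994; P(data | r = 5) = (2/7)(2/7)(5/7) = 0.058309; P(data | r = 6) = (1/7)(1/7)(6/7) = 0.017493.
Multiplying each by its prior: 1/12 · 0.10496 = 0.0087464, 1/4 · 0.14577 = 0.036443, 1/4 · 0.13994 = 0.034985, 1/3 · 0.058309 = 0.019436, 1/12 · 0.017493 = 0.0014577; with total 0.10107.
By Bayes' rule, P(r = 3 | data) = (0.034985) / (0.10107) = 0.34615.

0.346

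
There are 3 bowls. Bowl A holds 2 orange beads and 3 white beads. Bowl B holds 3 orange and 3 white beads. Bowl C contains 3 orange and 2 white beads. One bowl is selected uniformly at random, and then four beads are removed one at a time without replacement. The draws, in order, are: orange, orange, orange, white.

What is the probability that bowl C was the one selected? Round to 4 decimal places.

0.6667

Compute the likelihood of the observed sequence for each case: P(data | bowl A) = (2/5)(1/4)(0/3) = 0; P(data | bowl B) = (3/6)(2/5)(1/4)(3/3) = 1/20; P(data | bowl C) = (3/5)(2/4)(1/3)(2/2) = 1/10.
Weighting by the prior gives 1/3 · 0 = 0, 1/3 · 1/20 = 1/60, 1/3 · 1/10 = 1/30; summing to 1/20.
Hence P(bowl C | data) = (1/30) / (1/20) = 2/3.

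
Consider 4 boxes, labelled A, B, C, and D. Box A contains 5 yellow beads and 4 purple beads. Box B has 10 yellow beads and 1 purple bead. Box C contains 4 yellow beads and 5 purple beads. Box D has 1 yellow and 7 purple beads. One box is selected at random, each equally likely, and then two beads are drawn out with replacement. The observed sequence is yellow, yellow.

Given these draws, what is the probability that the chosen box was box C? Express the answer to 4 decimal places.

For each hypothesis, P(data | H) works out to: P(data | box A) = (5/9)(5/9) = 0.30864; P(data | box B) = (10/11)(10/11) = 0.82645; P(data | box C) = (4/9)(4/9) = 0.19753; P(data | box D) = (1/8)(1/8) = 0.015625.
Weighting by the prior gives 1/4 · 0.30864 = 0.07716, 1/4 · 0.82645 = 0.20661, 1/4 · 0.19753 = 0.049383, 1/4 · 0.015625 = 0.0039062; these sum to 0.33706.
So P(box C | data) = (0.049383) / (0.33706) = 0.14651.

0.1465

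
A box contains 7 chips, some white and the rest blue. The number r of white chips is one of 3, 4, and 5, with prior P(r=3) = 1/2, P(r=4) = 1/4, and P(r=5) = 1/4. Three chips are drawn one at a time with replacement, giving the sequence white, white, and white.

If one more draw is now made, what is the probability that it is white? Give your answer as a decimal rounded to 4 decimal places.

0.6132

The likelihood of the observed sequence under each hypothesis: P(data | r = 3) = (3/7)(3/7)(3/7) = 0.078717; P(data | r = 4) = (4/7)(4/7)(4/7) = 0.18659; P(data | r = 5) = (5/7)(5/7)(5/7) = 0.36443.
Weighting by the prior gives 1/2 · 0.078717 = 0.039359, 1/4 · 0.18659 = 0.046647, 1/4 · 0.36443 = 0.091108; these sum to 0.17711.
The posterior is then P(r = 3 | data) = 0.22222, P(r = 4 | data) = 0.26337, P(r = 5 | data) = 0.5144.
The predictive probability is P(white next | data) = (3/7)(0.22222) + (4/7)(0.26337) + (5/7)(0.5144) = 0.61317.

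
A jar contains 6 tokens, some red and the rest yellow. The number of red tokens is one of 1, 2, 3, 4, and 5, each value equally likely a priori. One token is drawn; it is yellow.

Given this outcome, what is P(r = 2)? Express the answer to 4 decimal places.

Under each hypothesis, the probability of this draw is: P(data | r = 1) = (5/6) = 5/6; P(data | r = 2) = (4/6) = 2/3; P(data | r = 3) = (3/6) = 1/2; P(data | r = 4) = (2/6) = 1/3; P(data | r = 5) = (1/6) = 1/6.
The prior-weighted likelihoods are 1/5 · 5/6 = 1/6, 1/5 · 2/3 = 2/15, 1/5 · 1/2 = 1/10, 1/5 · 1/3 = 1/15, 1/5 · 1/6 = 1/30; with total 1/2.
Hence P(r = 2 | data) = (2/15) / (1/2) = 4/15.

0.2667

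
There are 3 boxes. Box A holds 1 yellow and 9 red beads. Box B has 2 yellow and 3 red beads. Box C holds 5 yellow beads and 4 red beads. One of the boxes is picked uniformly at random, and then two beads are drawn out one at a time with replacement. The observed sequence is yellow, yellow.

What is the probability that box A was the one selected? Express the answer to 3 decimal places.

Under each hypothesis, the probability of the observed sequence is: P(data | box A) = (1/10)(1/10) = 0.01; P(data | box B) = (2/5)(2/5) = 0.16; P(data | box C) = (5/9)(5/9) = 0.30864.
The prior-weighted likelihoods are 1/3 · 0.01 = 0.0033333, 1/3 · 0.16 = 0.053333, 1/3 · 0.30864 = 0.10288; summing to 0.15955.
Therefore the posterior P(box A | data) = (0.0033333) / (0.15955) = 0.020892.

0.021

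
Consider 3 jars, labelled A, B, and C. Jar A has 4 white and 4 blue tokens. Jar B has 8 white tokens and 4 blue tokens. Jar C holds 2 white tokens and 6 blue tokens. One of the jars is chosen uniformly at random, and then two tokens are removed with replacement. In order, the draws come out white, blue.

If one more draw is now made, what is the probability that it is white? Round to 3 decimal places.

0.485

For each hypothesis, P(data | H) works out to: P(data | jar A) = (4/8)(4/8) = 1/4; P(data | jar B) = (8/12)(4/12) = 2/9; P(data | jar C) = (2/8)(6/8) = 3/16.
The prior-weighted likelihoods are 1/3 · 1/4 = 1/12, 1/3 · 2/9 = 2/27, 1/3 · 3/16 = 1/16; summing to 95/432.
The posterior is then P(jar A | data) = 0.37895, P(jar B | data) = 0.33684, P(jar C | data) = 0.28421.
The predictive probability is P(white next | data) = (1/2)(0.37895) + (2/3)(0.33684) + (1/4)(0.28421) = 0.48509.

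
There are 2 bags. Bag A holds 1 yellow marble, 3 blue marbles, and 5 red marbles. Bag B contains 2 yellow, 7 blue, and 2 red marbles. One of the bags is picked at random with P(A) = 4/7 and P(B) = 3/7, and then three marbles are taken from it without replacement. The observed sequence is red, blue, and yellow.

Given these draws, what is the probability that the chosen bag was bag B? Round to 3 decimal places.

Compute the likelihood of the observed sequence for each case: P(data | bag A) = (5/9)(3/8)(1/7) = 0.029762; P(data | bag B) = (2/11)(7/10)(2/9) = 0.028283.
Multiplying each by its prior: 4/7 · 0.029762 = 0.017007, 3/7 · 0.028283 = 0.012121; summing to 0.029128.
By Bayes' rule, P(bag B | data) = (0.012121) / (0.029128) = 0.41614.

0.416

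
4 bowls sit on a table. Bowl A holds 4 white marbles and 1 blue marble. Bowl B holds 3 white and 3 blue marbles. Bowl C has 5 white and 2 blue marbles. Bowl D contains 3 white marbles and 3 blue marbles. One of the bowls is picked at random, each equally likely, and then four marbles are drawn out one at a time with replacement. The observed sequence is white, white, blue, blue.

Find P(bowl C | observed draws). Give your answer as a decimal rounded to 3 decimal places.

Compute the likelihood of the observed sequence for each case: P(data | bowl A) = (4/5)(4/5)(1/5)(1/5) = 0.0256; P(data | bowl B) = (3/6)(3/6)(3/6)(3/6) = 0.0625; P(data | bowl C) = (5/7)(5/7)(2/7)(2/7) = 0.041649; P(data | bowl D) = (3/6)(3/6)(3/6)(3/6) = 0.0625.
Weighting by the prior gives 1/4 · 0.0256 = 0.0064, 1/4 · 0.0625 = 0.015625, 1/4 · 0.041649 = 0.010412, 1/4 · 0.0625 = 0.015625; summing to 0.048062.
Therefore the posterior P(bowl C | data) = (0.010412) / (0.048062) = 0.21664.

0.217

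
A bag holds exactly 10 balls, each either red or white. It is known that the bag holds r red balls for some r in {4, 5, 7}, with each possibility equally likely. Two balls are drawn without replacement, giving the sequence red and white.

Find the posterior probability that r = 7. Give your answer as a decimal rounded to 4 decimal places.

The likelihood of the observed sequence under each hypothesis: P(data | r = 4) = (4/10)(6/9) = 4/15; P(data | r = 5) = (5/10)(5/9) = 5/18; P(data | r = 7) = (7/10)(3/9) = 7/30.
The prior-weighted likelihoods are 1/3 · 4/15 = 4/45, 1/3 · 5/18 = 5/54, 1/3 · 7/30 = 7/90; summing to 7/27.
By Bayes' rule, P(r = 7 | data) = (7/90) / (7/27) = 3/10.

0.3000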